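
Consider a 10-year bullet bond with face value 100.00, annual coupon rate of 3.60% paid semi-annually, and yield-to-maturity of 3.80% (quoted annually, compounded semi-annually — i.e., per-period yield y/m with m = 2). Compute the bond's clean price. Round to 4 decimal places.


Answer: Price = 98.3490

Derivation:
Coupon per period c = face * coupon_rate / m = 1.800000
Periods per year m = 2; per-period yield y/m = 0.019000
Number of cashflows N = 20
Cashflows (t years, CF_t, discount factor 1/(1+y/m)^(m*t), PV):
  t = 0.5000: CF_t = 1.800000, DF = 0.981354, PV = 1.766438
  t = 1.0000: CF_t = 1.800000, DF = 0.963056, PV = 1.733501
  t = 1.5000: CF_t = 1.800000, DF = 0.945099, PV = 1.701179
  t = 2.0000: CF_t = 1.800000, DF = 0.927477, PV = 1.669459
  t = 2.5000: CF_t = 1.800000, DF = 0.910184, PV = 1.638331
  t = 3.0000: CF_t = 1.800000, DF = 0.893213, PV = 1.607783
  t = 3.5000: CF_t = 1.800000, DF = 0.876558, PV = 1.577805
  t = 4.0000: CF_t = 1.800000, DF = 0.860214, PV = 1.548385
  t = 4.5000: CF_t = 1.800000, DF = 0.844175, PV = 1.519515
  t = 5.0000: CF_t = 1.800000, DF = 0.828434, PV = 1.491182
  t = 5.5000: CF_t = 1.800000, DF = 0.812988, PV = 1.463378
  t = 6.0000: CF_t = 1.800000, DF = 0.797829, PV = 1.436092
  t = 6.5000: CF_t = 1.800000, DF = 0.782953, PV = 1.409315
  t = 7.0000: CF_t = 1.800000, DF = 0.768354, PV = 1.383037
  t = 7.5000: CF_t = 1.800000, DF = 0.754028, PV = 1.357250
  t = 8.0000: CF_t = 1.800000, DF = 0.739968, PV = 1.331943
  t = 8.5000: CF_t = 1.800000, DF = 0.726171, PV = 1.307108
  t = 9.0000: CF_t = 1.800000, DF = 0.712631, PV = 1.282736
  t = 9.5000: CF_t = 1.800000, DF = 0.699343, PV = 1.258818
  t = 10.0000: CF_t = 101.800000, DF = 0.686304, PV = 69.865713
Price P = sum_t PV_t = 98.348967


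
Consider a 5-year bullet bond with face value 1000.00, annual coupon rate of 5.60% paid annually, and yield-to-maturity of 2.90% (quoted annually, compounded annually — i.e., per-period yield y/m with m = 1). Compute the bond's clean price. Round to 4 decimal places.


Coupon per period c = face * coupon_rate / m = 56.000000
Periods per year m = 1; per-period yield y/m = 0.029000
Number of cashflows N = 5
Cashflows (t years, CF_t, discount factor 1/(1+y/m)^(m*t), PV):
  t = 1.0000: CF_t = 56.000000, DF = 0.971817, PV = 54.421769
  t = 2.0000: CF_t = 56.000000, DF = 0.944429, PV = 52.888016
  t = 3.0000: CF_t = 56.000000, DF = 0.917812, PV = 51.397489
  t = 4.0000: CF_t = 56.000000, DF = 0.891946, PV = 49.948969
  t = 5.0000: CF_t = 1056.000000, DF = 0.866808, PV = 915.349702
Price P = sum_t PV_t = 1124.005945

Answer: Price = 1124.0059


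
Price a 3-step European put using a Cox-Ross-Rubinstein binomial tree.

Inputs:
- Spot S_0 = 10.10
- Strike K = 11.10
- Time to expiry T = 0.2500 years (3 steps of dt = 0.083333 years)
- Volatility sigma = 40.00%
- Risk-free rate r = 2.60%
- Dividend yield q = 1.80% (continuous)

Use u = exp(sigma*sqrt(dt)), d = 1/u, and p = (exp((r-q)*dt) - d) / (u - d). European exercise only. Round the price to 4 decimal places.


dt = T/N = 0.083333
u = exp(sigma*sqrt(dt)) = 1.122401; d = 1/u = 0.890947
p = (exp((r-q)*dt) - d) / (u - d) = 0.474046
Discount per step: exp(-r*dt) = 0.997836
Stock lattice S(k, i) with i counting down-moves:
  k=0: S(0,0) = 10.1000
  k=1: S(1,0) = 11.3362; S(1,1) = 8.9986
  k=2: S(2,0) = 12.7238; S(2,1) = 10.1000; S(2,2) = 8.0172
  k=3: S(3,0) = 14.2812; S(3,1) = 11.3362; S(3,2) = 8.9986; S(3,3) = 7.1429
Terminal payoffs V(N, i) = max(K - S_T, 0):
  V(3,0) = 0.000000; V(3,1) = 0.000000; V(3,2) = 2.101433; V(3,3) = 3.957054
Backward induction: V(k, i) = exp(-r*dt) * [p * V(k+1, i) + (1-p) * V(k+1, i+1)].
  V(2,0) = exp(-r*dt) * [p*0.000000 + (1-p)*0.000000] = 0.000000
  V(2,1) = exp(-r*dt) * [p*0.000000 + (1-p)*2.101433] = 1.102865
  V(2,2) = exp(-r*dt) * [p*2.101433 + (1-p)*3.957054] = 3.070744
  V(1,0) = exp(-r*dt) * [p*0.000000 + (1-p)*1.102865] = 0.578801
  V(1,1) = exp(-r*dt) * [p*1.102865 + (1-p)*3.070744] = 2.133252
  V(0,0) = exp(-r*dt) * [p*0.578801 + (1-p)*2.133252] = 1.393349

Answer: Price = V(0,0) = 1.3933


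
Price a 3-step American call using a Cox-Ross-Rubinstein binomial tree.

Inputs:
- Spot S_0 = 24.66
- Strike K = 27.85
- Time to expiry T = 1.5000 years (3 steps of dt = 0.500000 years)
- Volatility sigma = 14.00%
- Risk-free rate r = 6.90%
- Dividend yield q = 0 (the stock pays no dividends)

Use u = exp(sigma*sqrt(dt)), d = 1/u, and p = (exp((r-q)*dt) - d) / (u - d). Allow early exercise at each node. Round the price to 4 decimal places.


dt = T/N = 0.500000
u = exp(sigma*sqrt(dt)) = 1.104061; d = 1/u = 0.905747
p = (exp((r-q)*dt) - d) / (u - d) = 0.652274
Discount per step: exp(-r*dt) = 0.966088
Stock lattice S(k, i) with i counting down-moves:
  k=0: S(0,0) = 24.6600
  k=1: S(1,0) = 27.2261; S(1,1) = 22.3357
  k=2: S(2,0) = 30.0593; S(2,1) = 24.6600; S(2,2) = 20.2305
  k=3: S(3,0) = 33.1873; S(3,1) = 27.2261; S(3,2) = 22.3357; S(3,3) = 18.3237
Terminal payoffs V(N, i) = max(S_T - K, 0):
  V(3,0) = 5.337302; V(3,1) = 0.000000; V(3,2) = 0.000000; V(3,3) = 0.000000
Backward induction: V(k, i) = exp(-r*dt) * [p * V(k+1, i) + (1-p) * V(k+1, i+1)]; then take max(V_cont, immediate exercise) for American.
  V(2,0) = exp(-r*dt) * [p*5.337302 + (1-p)*0.000000] = 3.363325; exercise = 2.209309; V(2,0) = max -> 3.363325
  V(2,1) = exp(-r*dt) * [p*0.000000 + (1-p)*0.000000] = 0.000000; exercise = 0.000000; V(2,1) = max -> 0.000000
  V(2,2) = exp(-r*dt) * [p*0.000000 + (1-p)*0.000000] = 0.000000; exercise = 0.000000; V(2,2) = max -> 0.000000
  V(1,0) = exp(-r*dt) * [p*3.363325 + (1-p)*0.000000] = 2.119415; exercise = 0.000000; V(1,0) = max -> 2.119415
  V(1,1) = exp(-r*dt) * [p*0.000000 + (1-p)*0.000000] = 0.000000; exercise = 0.000000; V(1,1) = max -> 0.000000
  V(0,0) = exp(-r*dt) * [p*2.119415 + (1-p)*0.000000] = 1.335559; exercise = 0.000000; V(0,0) = max -> 1.335559

Answer: Price = V(0,0) = 1.3356


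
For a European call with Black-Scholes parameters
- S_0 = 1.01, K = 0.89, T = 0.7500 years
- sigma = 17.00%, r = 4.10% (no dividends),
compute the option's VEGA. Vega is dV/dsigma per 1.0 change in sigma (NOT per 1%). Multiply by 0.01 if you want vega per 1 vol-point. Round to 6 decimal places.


d1 = 1.1416024788; d2 = 0.9943781602
phi(d1) = 0.2079273284; exp(-qT) = 1.0000000000; exp(-rT) = 0.9697179723
Vega = S * exp(-qT) * phi(d1) * sqrt(T) = 1.0100 * 1.0000000000 * 0.2079273284 * 0.8660254038 = 0.181871

Answer: Vega = 0.181871


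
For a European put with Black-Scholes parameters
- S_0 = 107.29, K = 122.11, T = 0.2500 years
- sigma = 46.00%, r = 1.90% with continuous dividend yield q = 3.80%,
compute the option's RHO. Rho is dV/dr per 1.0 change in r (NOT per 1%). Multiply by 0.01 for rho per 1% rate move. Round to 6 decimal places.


Answer: Rho = -23.014242

Derivation:
d1 = -0.4682036052; d2 = -0.6982036052
phi(d1) = 0.3575264830; exp(-qT) = 0.9905449824; exp(-rT) = 0.9952612634
N(-d2) = 0.7574750639
Rho = -K*T*exp(-rT)*N(-d2) = -122.1100 * 0.2500 * 0.9952612634 * 0.7574750639 = -23.014242


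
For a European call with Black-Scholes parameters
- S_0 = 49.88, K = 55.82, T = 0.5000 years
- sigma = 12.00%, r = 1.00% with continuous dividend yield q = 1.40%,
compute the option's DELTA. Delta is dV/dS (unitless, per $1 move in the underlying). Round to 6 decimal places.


Answer: Delta = 0.094921

Derivation:
d1 = -1.3071117197; d2 = -1.3919645335
phi(d1) = 0.1697872566; exp(-qT) = 0.9930244429; exp(-rT) = 0.9950124792
N(d1) = 0.0955873858
Delta = exp(-qT) * N(d1) = 0.9930244429 * 0.0955873858 = 0.094921


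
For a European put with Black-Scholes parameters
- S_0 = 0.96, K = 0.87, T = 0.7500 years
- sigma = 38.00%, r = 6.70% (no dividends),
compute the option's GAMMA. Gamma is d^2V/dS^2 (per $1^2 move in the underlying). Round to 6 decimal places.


Answer: Gamma = 1.044308

Derivation:
d1 = 0.6163672139; d2 = 0.2872775605
phi(d1) = 0.3299240494; exp(-qT) = 1.0000000000; exp(-rT) = 0.9509916469
Gamma = exp(-qT) * phi(d1) / (S * sigma * sqrt(T)) = 1.0000000000 * 0.3299240494 / (0.9600 * 0.3800 * 0.8660254038) = 1.044308


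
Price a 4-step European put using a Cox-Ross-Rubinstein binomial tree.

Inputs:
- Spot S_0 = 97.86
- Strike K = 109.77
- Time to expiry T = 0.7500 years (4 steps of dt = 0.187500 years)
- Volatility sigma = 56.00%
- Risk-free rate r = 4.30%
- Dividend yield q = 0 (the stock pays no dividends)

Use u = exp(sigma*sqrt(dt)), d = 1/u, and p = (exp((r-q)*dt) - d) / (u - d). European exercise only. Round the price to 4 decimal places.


Answer: Price = V(0,0) = 24.4809

Derivation:
dt = T/N = 0.187500
u = exp(sigma*sqrt(dt)) = 1.274415; d = 1/u = 0.784674
p = (exp((r-q)*dt) - d) / (u - d) = 0.456203
Discount per step: exp(-r*dt) = 0.991970
Stock lattice S(k, i) with i counting down-moves:
  k=0: S(0,0) = 97.8600
  k=1: S(1,0) = 124.7142; S(1,1) = 76.7882
  k=2: S(2,0) = 158.9377; S(2,1) = 97.8600; S(2,2) = 60.2537
  k=3: S(3,0) = 202.5525; S(3,1) = 124.7142; S(3,2) = 76.7882; S(3,3) = 47.2795
  k=4: S(4,0) = 258.1359; S(4,1) = 158.9377; S(4,2) = 97.8600; S(4,3) = 60.2537; S(4,4) = 37.0990
Terminal payoffs V(N, i) = max(K - S_T, 0):
  V(4,0) = 0.000000; V(4,1) = 0.000000; V(4,2) = 11.910000; V(4,3) = 49.516319; V(4,4) = 72.671022
Backward induction: V(k, i) = exp(-r*dt) * [p * V(k+1, i) + (1-p) * V(k+1, i+1)].
  V(3,0) = exp(-r*dt) * [p*0.000000 + (1-p)*0.000000] = 0.000000
  V(3,1) = exp(-r*dt) * [p*0.000000 + (1-p)*11.910000] = 6.424616
  V(3,2) = exp(-r*dt) * [p*11.910000 + (1-p)*49.516319] = 32.100354
  V(3,3) = exp(-r*dt) * [p*49.516319 + (1-p)*72.671022] = 61.609049
  V(2,0) = exp(-r*dt) * [p*0.000000 + (1-p)*6.424616] = 3.465633
  V(2,1) = exp(-r*dt) * [p*6.424616 + (1-p)*32.100354] = 20.223299
  V(2,2) = exp(-r*dt) * [p*32.100354 + (1-p)*61.609049] = 47.760473
  V(1,0) = exp(-r*dt) * [p*3.465633 + (1-p)*20.223299] = 12.477398
  V(1,1) = exp(-r*dt) * [p*20.223299 + (1-p)*47.760473] = 34.915293
  V(0,0) = exp(-r*dt) * [p*12.477398 + (1-p)*34.915293] = 24.480886


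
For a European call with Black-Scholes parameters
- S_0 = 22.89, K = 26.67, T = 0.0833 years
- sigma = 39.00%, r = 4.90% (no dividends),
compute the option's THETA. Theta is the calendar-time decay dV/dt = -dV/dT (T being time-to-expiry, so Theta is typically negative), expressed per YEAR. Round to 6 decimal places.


d1 = -1.2652944898; d2 = -1.3778552734
phi(d1) = 0.1791693903; exp(-qT) = 1.0000000000; exp(-rT) = 0.9959266188
Theta = -S*exp(-qT)*phi(d1)*sigma/(2*sqrt(T)) - r*K*exp(-rT)*N(d2) + q*S*exp(-qT)*N(d1)
N(d1) = 0.1028828905; N(d2) = 0.0841239883; sqrt(T) = 0.2886173938
Term 1 = -22.8900 * 1.0000000000 * 0.1791693903 * 0.3900 / (2 * 0.2886173938) = -2.7709055284
Term 2 = -0.0490 * 26.6700 * 0.9959266188 * 0.0841239883 = -0.1094879414
Term 3 = 0 (no dividend yield, q = 0)
Theta = -2.7709055284 + (-0.1094879414) + (0.0000000000) = -2.880393

Answer: Theta = -2.880393


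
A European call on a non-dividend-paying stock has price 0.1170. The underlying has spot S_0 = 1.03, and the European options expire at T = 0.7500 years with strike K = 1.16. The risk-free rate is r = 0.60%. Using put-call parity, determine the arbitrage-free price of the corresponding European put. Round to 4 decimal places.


Answer: Put price = 0.2418

Derivation:
Put-call parity: C - P = S_0 * exp(-qT) - K * exp(-rT).
S_0 * exp(-qT) = 1.0300 * 1.00000000 = 1.03000000
K * exp(-rT) = 1.1600 * 0.99551011 = 1.15479173
P = C - S*exp(-qT) + K*exp(-rT)
P = 0.1170 - 1.03000000 + 1.15479173 = 0.2418


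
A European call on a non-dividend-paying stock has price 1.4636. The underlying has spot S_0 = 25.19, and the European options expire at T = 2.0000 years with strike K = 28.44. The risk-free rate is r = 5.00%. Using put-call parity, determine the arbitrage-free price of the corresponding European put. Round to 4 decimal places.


Answer: Put price = 2.0072

Derivation:
Put-call parity: C - P = S_0 * exp(-qT) - K * exp(-rT).
S_0 * exp(-qT) = 25.1900 * 1.00000000 = 25.19000000
K * exp(-rT) = 28.4400 * 0.90483742 = 25.73357617
P = C - S*exp(-qT) + K*exp(-rT)
P = 1.4636 - 25.19000000 + 25.73357617 = 2.0072


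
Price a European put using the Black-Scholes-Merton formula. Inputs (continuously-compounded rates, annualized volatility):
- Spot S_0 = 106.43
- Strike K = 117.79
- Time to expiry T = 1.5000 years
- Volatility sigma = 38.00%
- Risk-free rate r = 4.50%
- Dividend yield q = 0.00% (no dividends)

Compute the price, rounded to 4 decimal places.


Answer: Price = 21.8094

Derivation:
d1 = (ln(S/K) + (r - q + 0.5*sigma^2) * T) / (sigma * sqrt(T)) = 0.15982730
d2 = d1 - sigma * sqrt(T) = -0.30557575
exp(-rT) = 0.93472772; exp(-qT) = 1.00000000
P = K * exp(-rT) * N(-d2) - S_0 * exp(-qT) * N(-d1)
N(-d1) = 0.43650856; N(-d2) = 0.62003616
P = 117.7900 * 0.93472772 * 0.62003616 - 106.4300 * 1.00000000 * 0.43650856 = 21.8094


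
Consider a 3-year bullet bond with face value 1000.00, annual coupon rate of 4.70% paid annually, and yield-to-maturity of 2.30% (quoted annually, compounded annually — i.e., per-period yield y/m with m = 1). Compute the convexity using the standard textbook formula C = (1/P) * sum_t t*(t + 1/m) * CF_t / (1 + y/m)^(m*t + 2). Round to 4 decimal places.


Coupon per period c = face * coupon_rate / m = 47.000000
Periods per year m = 1; per-period yield y/m = 0.023000
Number of cashflows N = 3
Cashflows (t years, CF_t, discount factor 1/(1+y/m)^(m*t), PV):
  t = 1.0000: CF_t = 47.000000, DF = 0.977517, PV = 45.943304
  t = 2.0000: CF_t = 47.000000, DF = 0.955540, PV = 44.910366
  t = 3.0000: CF_t = 1047.000000, DF = 0.934056, PV = 977.957047
Price P = sum_t PV_t = 1068.810717
Convexity numerator sum_t t*(t + 1/m) * CF_t / (1+y/m)^(m*t + 2):
  t = 1.0000: term = 87.801301
  t = 2.0000: term = 257.481822
  t = 3.0000: term = 11213.721326
Convexity = (1/P) * sum = 11559.004449 / 1068.810717 = 10.814828

Answer: Convexity = 10.8148


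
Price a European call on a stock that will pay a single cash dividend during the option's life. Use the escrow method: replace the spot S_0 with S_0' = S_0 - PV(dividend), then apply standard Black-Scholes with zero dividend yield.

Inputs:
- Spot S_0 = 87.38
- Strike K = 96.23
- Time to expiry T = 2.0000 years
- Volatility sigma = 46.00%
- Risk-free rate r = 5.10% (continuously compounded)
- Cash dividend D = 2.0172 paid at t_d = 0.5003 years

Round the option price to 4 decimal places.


PV(D) = D * exp(-r * t_d) = 2.0172 * 0.97480746 = 1.96638162
S_0' = S_0 - PV(D) = 87.3800 - 1.96638162 = 85.41361838
d1 = (ln(S_0'/K) + (r + sigma^2/2)*T) / (sigma*sqrt(T)) = 0.29877474
d2 = d1 - sigma*sqrt(T) = -0.35176350
exp(-rT) = 0.90302955
N(d1) = 0.61744404; N(d2) = 0.36250782
C = S_0' * N(d1) - K * exp(-rT) * N(d2) = 85.41361838 * 0.61744404 - 96.2300 * 0.90302955 * 0.36250782 = 21.2367

Answer: Price = 21.2367


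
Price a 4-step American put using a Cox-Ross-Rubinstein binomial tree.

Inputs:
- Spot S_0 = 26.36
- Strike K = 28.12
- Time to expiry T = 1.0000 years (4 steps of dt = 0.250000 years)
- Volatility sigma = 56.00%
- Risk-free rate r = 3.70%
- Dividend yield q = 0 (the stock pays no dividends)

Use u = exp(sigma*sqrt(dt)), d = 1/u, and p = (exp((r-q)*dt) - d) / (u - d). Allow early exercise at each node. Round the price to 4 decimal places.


dt = T/N = 0.250000
u = exp(sigma*sqrt(dt)) = 1.323130; d = 1/u = 0.755784
p = (exp((r-q)*dt) - d) / (u - d) = 0.446833
Discount per step: exp(-r*dt) = 0.990793
Stock lattice S(k, i) with i counting down-moves:
  k=0: S(0,0) = 26.3600
  k=1: S(1,0) = 34.8777; S(1,1) = 19.9225
  k=2: S(2,0) = 46.1477; S(2,1) = 26.3600; S(2,2) = 15.0571
  k=3: S(3,0) = 61.0594; S(3,1) = 34.8777; S(3,2) = 19.9225; S(3,3) = 11.3799
  k=4: S(4,0) = 80.7896; S(4,1) = 46.1477; S(4,2) = 26.3600; S(4,3) = 15.0571; S(4,4) = 8.6007
Terminal payoffs V(N, i) = max(K - S_T, 0):
  V(4,0) = 0.000000; V(4,1) = 0.000000; V(4,2) = 1.760000; V(4,3) = 13.062929; V(4,4) = 19.519265
Backward induction: V(k, i) = exp(-r*dt) * [p * V(k+1, i) + (1-p) * V(k+1, i+1)]; then take max(V_cont, immediate exercise) for American.
  V(3,0) = exp(-r*dt) * [p*0.000000 + (1-p)*0.000000] = 0.000000; exercise = 0.000000; V(3,0) = max -> 0.000000
  V(3,1) = exp(-r*dt) * [p*0.000000 + (1-p)*1.760000] = 0.964609; exercise = 0.000000; V(3,1) = max -> 0.964609
  V(3,2) = exp(-r*dt) * [p*1.760000 + (1-p)*13.062929] = 7.938630; exercise = 8.197541; V(3,2) = max -> 8.197541
  V(3,3) = exp(-r*dt) * [p*13.062929 + (1-p)*19.519265] = 16.481200; exercise = 16.740111; V(3,3) = max -> 16.740111
  V(2,0) = exp(-r*dt) * [p*0.000000 + (1-p)*0.964609] = 0.528677; exercise = 0.000000; V(2,0) = max -> 0.528677
  V(2,1) = exp(-r*dt) * [p*0.964609 + (1-p)*8.197541] = 4.919905; exercise = 1.760000; V(2,1) = max -> 4.919905
  V(2,2) = exp(-r*dt) * [p*8.197541 + (1-p)*16.740111] = 12.804018; exercise = 13.062929; V(2,2) = max -> 13.062929
  V(1,0) = exp(-r*dt) * [p*0.528677 + (1-p)*4.919905] = 2.930524; exercise = 0.000000; V(1,0) = max -> 2.930524
  V(1,1) = exp(-r*dt) * [p*4.919905 + (1-p)*13.062929] = 9.337581; exercise = 8.197541; V(1,1) = max -> 9.337581
  V(0,0) = exp(-r*dt) * [p*2.930524 + (1-p)*9.337581] = 6.415079; exercise = 1.760000; V(0,0) = max -> 6.415079

Answer: Price = V(0,0) = 6.4151


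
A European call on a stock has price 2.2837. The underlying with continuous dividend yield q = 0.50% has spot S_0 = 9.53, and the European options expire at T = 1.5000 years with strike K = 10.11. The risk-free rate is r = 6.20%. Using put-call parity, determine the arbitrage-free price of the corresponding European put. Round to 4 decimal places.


Put-call parity: C - P = S_0 * exp(-qT) - K * exp(-rT).
S_0 * exp(-qT) = 9.5300 * 0.99252805 = 9.45879236
K * exp(-rT) = 10.1100 * 0.91119350 = 9.21216629
P = C - S*exp(-qT) + K*exp(-rT)
P = 2.2837 - 9.45879236 + 9.21216629 = 2.0371

Answer: Put price = 2.0371


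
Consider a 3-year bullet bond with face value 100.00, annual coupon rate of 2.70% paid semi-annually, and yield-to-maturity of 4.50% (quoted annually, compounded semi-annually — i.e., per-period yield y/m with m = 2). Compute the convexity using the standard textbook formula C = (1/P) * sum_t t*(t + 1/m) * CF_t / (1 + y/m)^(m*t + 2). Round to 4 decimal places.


Answer: Convexity = 9.5928

Derivation:
Coupon per period c = face * coupon_rate / m = 1.350000
Periods per year m = 2; per-period yield y/m = 0.022500
Number of cashflows N = 6
Cashflows (t years, CF_t, discount factor 1/(1+y/m)^(m*t), PV):
  t = 0.5000: CF_t = 1.350000, DF = 0.977995, PV = 1.320293
  t = 1.0000: CF_t = 1.350000, DF = 0.956474, PV = 1.291240
  t = 1.5000: CF_t = 1.350000, DF = 0.935427, PV = 1.262827
  t = 2.0000: CF_t = 1.350000, DF = 0.914843, PV = 1.235039
  t = 2.5000: CF_t = 1.350000, DF = 0.894712, PV = 1.207862
  t = 3.0000: CF_t = 101.350000, DF = 0.875024, PV = 88.683710
Price P = sum_t PV_t = 95.000971
Convexity numerator sum_t t*(t + 1/m) * CF_t / (1+y/m)^(m*t + 2):
  t = 0.5000: term = 0.631413
  t = 1.0000: term = 1.852558
  t = 1.5000: term = 3.623585
  t = 2.0000: term = 5.906414
  t = 2.5000: term = 8.664666
  t = 3.0000: term = 890.648865
Convexity = (1/P) * sum = 911.327500 / 95.000971 = 9.592823


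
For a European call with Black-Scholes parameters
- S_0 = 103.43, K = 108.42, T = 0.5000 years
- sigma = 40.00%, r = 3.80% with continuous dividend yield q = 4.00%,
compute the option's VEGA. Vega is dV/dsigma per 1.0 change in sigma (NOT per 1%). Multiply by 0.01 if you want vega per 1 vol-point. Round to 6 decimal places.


d1 = -0.0286997617; d2 = -0.3115424742
phi(d1) = 0.3987780146; exp(-qT) = 0.9801986733; exp(-rT) = 0.9811793622
Vega = S * exp(-qT) * phi(d1) * sqrt(T) = 103.4300 * 0.9801986733 * 0.3987780146 * 0.7071067812 = 28.587544

Answer: Vega = 28.587544


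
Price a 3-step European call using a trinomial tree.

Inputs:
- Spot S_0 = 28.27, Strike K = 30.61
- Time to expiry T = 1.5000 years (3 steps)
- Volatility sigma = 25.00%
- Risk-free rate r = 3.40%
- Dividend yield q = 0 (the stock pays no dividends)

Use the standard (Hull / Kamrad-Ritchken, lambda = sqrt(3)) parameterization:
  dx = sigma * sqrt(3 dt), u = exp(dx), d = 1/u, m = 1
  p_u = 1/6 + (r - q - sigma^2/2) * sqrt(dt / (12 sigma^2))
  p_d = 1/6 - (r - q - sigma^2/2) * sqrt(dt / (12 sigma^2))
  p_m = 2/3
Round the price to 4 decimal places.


dt = T/N = 0.500000; dx = sigma*sqrt(3*dt) = 0.306186
u = exp(dx) = 1.358235; d = 1/u = 0.736250
p_u = 0.168912, p_m = 0.666667, p_d = 0.164421
Discount per step: exp(-r*dt) = 0.983144
Stock lattice S(k, j) with j the centered position index:
  k=0: S(0,+0) = 28.2700
  k=1: S(1,-1) = 20.8138; S(1,+0) = 28.2700; S(1,+1) = 38.3973
  k=2: S(2,-2) = 15.3241; S(2,-1) = 20.8138; S(2,+0) = 28.2700; S(2,+1) = 38.3973; S(2,+2) = 52.1526
  k=3: S(3,-3) = 11.2824; S(3,-2) = 15.3241; S(3,-1) = 20.8138; S(3,+0) = 28.2700; S(3,+1) = 38.3973; S(3,+2) = 52.1526; S(3,+3) = 70.8355
Terminal payoffs V(N, j) = max(S_T - K, 0):
  V(3,-3) = 0.000000; V(3,-2) = 0.000000; V(3,-1) = 0.000000; V(3,+0) = 0.000000; V(3,+1) = 7.787309; V(3,+2) = 21.542578; V(3,+3) = 40.225467
Backward induction: V(k, j) = exp(-r*dt) * [p_u * V(k+1, j+1) + p_m * V(k+1, j) + p_d * V(k+1, j-1)]
  V(2,-2) = exp(-r*dt) * [p_u*0.000000 + p_m*0.000000 + p_d*0.000000] = 0.000000
  V(2,-1) = exp(-r*dt) * [p_u*0.000000 + p_m*0.000000 + p_d*0.000000] = 0.000000
  V(2,+0) = exp(-r*dt) * [p_u*7.787309 + p_m*0.000000 + p_d*0.000000] = 1.293198
  V(2,+1) = exp(-r*dt) * [p_u*21.542578 + p_m*7.787309 + p_d*0.000000] = 8.681493
  V(2,+2) = exp(-r*dt) * [p_u*40.225467 + p_m*21.542578 + p_d*7.787309] = 22.058484
  V(1,-1) = exp(-r*dt) * [p_u*1.293198 + p_m*0.000000 + p_d*0.000000] = 0.214755
  V(1,+0) = exp(-r*dt) * [p_u*8.681493 + p_m*1.293198 + p_d*0.000000] = 2.289290
  V(1,+1) = exp(-r*dt) * [p_u*22.058484 + p_m*8.681493 + p_d*1.293198] = 9.562286
  V(0,+0) = exp(-r*dt) * [p_u*9.562286 + p_m*2.289290 + p_d*0.214755] = 3.123142

Answer: Price = V(0,0) = 3.1231


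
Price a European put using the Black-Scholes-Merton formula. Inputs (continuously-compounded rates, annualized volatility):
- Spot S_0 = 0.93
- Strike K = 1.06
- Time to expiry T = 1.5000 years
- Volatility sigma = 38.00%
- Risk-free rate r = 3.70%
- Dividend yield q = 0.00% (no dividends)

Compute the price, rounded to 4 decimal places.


Answer: Price = 0.2165

Derivation:
d1 = (ln(S/K) + (r - q + 0.5*sigma^2) * T) / (sigma * sqrt(T)) = 0.07082119
d2 = d1 - sigma * sqrt(T) = -0.39458186
exp(-rT) = 0.94601202; exp(-qT) = 1.00000000
P = K * exp(-rT) * N(-d2) - S_0 * exp(-qT) * N(-d1)
N(-d1) = 0.47177003; N(-d2) = 0.65342425
P = 1.0600 * 0.94601202 * 0.65342425 - 0.9300 * 1.00000000 * 0.47177003 = 0.2165


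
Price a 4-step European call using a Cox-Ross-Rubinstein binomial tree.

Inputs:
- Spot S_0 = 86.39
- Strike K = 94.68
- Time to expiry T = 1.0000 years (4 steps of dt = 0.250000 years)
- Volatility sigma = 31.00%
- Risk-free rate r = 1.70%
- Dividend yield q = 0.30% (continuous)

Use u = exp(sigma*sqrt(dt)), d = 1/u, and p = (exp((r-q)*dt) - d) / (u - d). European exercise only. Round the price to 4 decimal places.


dt = T/N = 0.250000
u = exp(sigma*sqrt(dt)) = 1.167658; d = 1/u = 0.856415
p = (exp((r-q)*dt) - d) / (u - d) = 0.472592
Discount per step: exp(-r*dt) = 0.995759
Stock lattice S(k, i) with i counting down-moves:
  k=0: S(0,0) = 86.3900
  k=1: S(1,0) = 100.8740; S(1,1) = 73.9857
  k=2: S(2,0) = 117.7863; S(2,1) = 86.3900; S(2,2) = 63.3625
  k=3: S(3,0) = 137.5341; S(3,1) = 100.8740; S(3,2) = 73.9857; S(3,3) = 54.2646
  k=4: S(4,0) = 160.5928; S(4,1) = 117.7863; S(4,2) = 86.3900; S(4,3) = 63.3625; S(4,4) = 46.4730
Terminal payoffs V(N, i) = max(S_T - K, 0):
  V(4,0) = 65.912794; V(4,1) = 23.106296; V(4,2) = 0.000000; V(4,3) = 0.000000; V(4,4) = 0.000000
Backward induction: V(k, i) = exp(-r*dt) * [p * V(k+1, i) + (1-p) * V(k+1, i+1)].
  V(3,0) = exp(-r*dt) * [p*65.912794 + (1-p)*23.106296] = 43.152530
  V(3,1) = exp(-r*dt) * [p*23.106296 + (1-p)*0.000000] = 10.873547
  V(3,2) = exp(-r*dt) * [p*0.000000 + (1-p)*0.000000] = 0.000000
  V(3,3) = exp(-r*dt) * [p*0.000000 + (1-p)*0.000000] = 0.000000
  V(2,0) = exp(-r*dt) * [p*43.152530 + (1-p)*10.873547] = 26.017537
  V(2,1) = exp(-r*dt) * [p*10.873547 + (1-p)*0.000000] = 5.116962
  V(2,2) = exp(-r*dt) * [p*0.000000 + (1-p)*0.000000] = 0.000000
  V(1,0) = exp(-r*dt) * [p*26.017537 + (1-p)*5.116962] = 14.930823
  V(1,1) = exp(-r*dt) * [p*5.116962 + (1-p)*0.000000] = 2.407981
  V(0,0) = exp(-r*dt) * [p*14.930823 + (1-p)*2.407981] = 8.290869

Answer: Price = V(0,0) = 8.2909


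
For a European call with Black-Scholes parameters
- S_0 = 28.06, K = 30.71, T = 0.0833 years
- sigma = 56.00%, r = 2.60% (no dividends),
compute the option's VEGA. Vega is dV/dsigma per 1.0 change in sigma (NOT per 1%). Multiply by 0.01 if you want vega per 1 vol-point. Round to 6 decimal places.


Answer: Vega = 2.900964

Derivation:
d1 = -0.4641341134; d2 = -0.6257598539
phi(d1) = 0.3582053797; exp(-qT) = 1.0000000000; exp(-rT) = 0.9978365437
Vega = S * exp(-qT) * phi(d1) * sqrt(T) = 28.0600 * 1.0000000000 * 0.3582053797 * 0.2886173938 = 2.900964


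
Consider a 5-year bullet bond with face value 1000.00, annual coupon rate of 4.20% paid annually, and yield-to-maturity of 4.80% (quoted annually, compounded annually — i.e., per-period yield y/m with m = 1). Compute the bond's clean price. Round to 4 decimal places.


Coupon per period c = face * coupon_rate / m = 42.000000
Periods per year m = 1; per-period yield y/m = 0.048000
Number of cashflows N = 5
Cashflows (t years, CF_t, discount factor 1/(1+y/m)^(m*t), PV):
  t = 1.0000: CF_t = 42.000000, DF = 0.954198, PV = 40.076336
  t = 2.0000: CF_t = 42.000000, DF = 0.910495, PV = 38.240779
  t = 3.0000: CF_t = 42.000000, DF = 0.868793, PV = 36.489292
  t = 4.0000: CF_t = 42.000000, DF = 0.829001, PV = 34.818027
  t = 5.0000: CF_t = 1042.000000, DF = 0.791031, PV = 824.254460
Price P = sum_t PV_t = 973.878894

Answer: Price = 973.8789


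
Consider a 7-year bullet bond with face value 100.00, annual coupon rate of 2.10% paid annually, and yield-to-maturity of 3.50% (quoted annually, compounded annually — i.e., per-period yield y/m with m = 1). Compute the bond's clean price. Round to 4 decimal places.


Coupon per period c = face * coupon_rate / m = 2.100000
Periods per year m = 1; per-period yield y/m = 0.035000
Number of cashflows N = 7
Cashflows (t years, CF_t, discount factor 1/(1+y/m)^(m*t), PV):
  t = 1.0000: CF_t = 2.100000, DF = 0.966184, PV = 2.028986
  t = 2.0000: CF_t = 2.100000, DF = 0.933511, PV = 1.960372
  t = 3.0000: CF_t = 2.100000, DF = 0.901943, PV = 1.894080
  t = 4.0000: CF_t = 2.100000, DF = 0.871442, PV = 1.830029
  t = 5.0000: CF_t = 2.100000, DF = 0.841973, PV = 1.768144
  t = 6.0000: CF_t = 2.100000, DF = 0.813501, PV = 1.708351
  t = 7.0000: CF_t = 102.100000, DF = 0.785991, PV = 80.249677
Price P = sum_t PV_t = 91.439638

Answer: Price = 91.4396


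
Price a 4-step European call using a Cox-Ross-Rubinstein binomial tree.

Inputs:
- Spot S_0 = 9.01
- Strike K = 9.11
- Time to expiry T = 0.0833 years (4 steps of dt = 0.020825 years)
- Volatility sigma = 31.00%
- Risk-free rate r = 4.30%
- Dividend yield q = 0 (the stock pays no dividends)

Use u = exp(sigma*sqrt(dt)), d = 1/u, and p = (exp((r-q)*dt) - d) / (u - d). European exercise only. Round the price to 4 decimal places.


dt = T/N = 0.020825
u = exp(sigma*sqrt(dt)) = 1.045751; d = 1/u = 0.956250
p = (exp((r-q)*dt) - d) / (u - d) = 0.498828
Discount per step: exp(-r*dt) = 0.999105
Stock lattice S(k, i) with i counting down-moves:
  k=0: S(0,0) = 9.0100
  k=1: S(1,0) = 9.4222; S(1,1) = 8.6158
  k=2: S(2,0) = 9.8533; S(2,1) = 9.0100; S(2,2) = 8.2389
  k=3: S(3,0) = 10.3041; S(3,1) = 9.4222; S(3,2) = 8.6158; S(3,3) = 7.8784
  k=4: S(4,0) = 10.7755; S(4,1) = 9.8533; S(4,2) = 9.0100; S(4,3) = 8.2389; S(4,4) = 7.5337
Terminal payoffs V(N, i) = max(S_T - K, 0):
  V(4,0) = 1.665530; V(4,1) = 0.743300; V(4,2) = 0.000000; V(4,3) = 0.000000; V(4,4) = 0.000000
Backward induction: V(k, i) = exp(-r*dt) * [p * V(k+1, i) + (1-p) * V(k+1, i+1)].
  V(3,0) = exp(-r*dt) * [p*1.665530 + (1-p)*0.743300] = 1.202257
  V(3,1) = exp(-r*dt) * [p*0.743300 + (1-p)*0.000000] = 0.370447
  V(3,2) = exp(-r*dt) * [p*0.000000 + (1-p)*0.000000] = 0.000000
  V(3,3) = exp(-r*dt) * [p*0.000000 + (1-p)*0.000000] = 0.000000
  V(2,0) = exp(-r*dt) * [p*1.202257 + (1-p)*0.370447] = 0.784674
  V(2,1) = exp(-r*dt) * [p*0.370447 + (1-p)*0.000000] = 0.184624
  V(2,2) = exp(-r*dt) * [p*0.000000 + (1-p)*0.000000] = 0.000000
  V(1,0) = exp(-r*dt) * [p*0.784674 + (1-p)*0.184624] = 0.483512
  V(1,1) = exp(-r*dt) * [p*0.184624 + (1-p)*0.000000] = 0.092013
  V(0,0) = exp(-r*dt) * [p*0.483512 + (1-p)*0.092013] = 0.287046

Answer: Price = V(0,0) = 0.2870


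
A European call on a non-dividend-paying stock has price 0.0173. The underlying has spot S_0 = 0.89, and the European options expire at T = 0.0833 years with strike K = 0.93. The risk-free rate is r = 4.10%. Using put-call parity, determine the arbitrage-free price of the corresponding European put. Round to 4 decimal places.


Answer: Put price = 0.0541

Derivation:
Put-call parity: C - P = S_0 * exp(-qT) - K * exp(-rT).
S_0 * exp(-qT) = 0.8900 * 1.00000000 = 0.89000000
K * exp(-rT) = 0.9300 * 0.99659053 = 0.92682919
P = C - S*exp(-qT) + K*exp(-rT)
P = 0.0173 - 0.89000000 + 0.92682919 = 0.0541


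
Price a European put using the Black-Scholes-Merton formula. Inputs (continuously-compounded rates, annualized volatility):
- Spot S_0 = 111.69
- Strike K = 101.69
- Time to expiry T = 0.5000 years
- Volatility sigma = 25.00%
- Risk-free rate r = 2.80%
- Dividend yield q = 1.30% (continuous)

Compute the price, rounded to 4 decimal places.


Answer: Price = 3.2787

Derivation:
d1 = (ln(S/K) + (r - q + 0.5*sigma^2) * T) / (sigma * sqrt(T)) = 0.66141754
d2 = d1 - sigma * sqrt(T) = 0.48464084
exp(-rT) = 0.98609754; exp(-qT) = 0.99352108
P = K * exp(-rT) * N(-d2) - S_0 * exp(-qT) * N(-d1)
N(-d1) = 0.25417229; N(-d2) = 0.31396557
P = 101.6900 * 0.98609754 * 0.31396557 - 111.6900 * 0.99352108 * 0.25417229 = 3.2787


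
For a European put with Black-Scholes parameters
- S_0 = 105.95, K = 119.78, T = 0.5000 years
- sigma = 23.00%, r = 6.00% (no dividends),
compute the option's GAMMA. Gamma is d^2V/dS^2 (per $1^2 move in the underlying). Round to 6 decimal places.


d1 = -0.4886073555; d2 = -0.6512419152
phi(d1) = 0.3540535496; exp(-qT) = 1.0000000000; exp(-rT) = 0.9704455335
Gamma = exp(-qT) * phi(d1) / (S * sigma * sqrt(T)) = 1.0000000000 * 0.3540535496 / (105.9500 * 0.2300 * 0.7071067812) = 0.020547

Answer: Gamma = 0.020547


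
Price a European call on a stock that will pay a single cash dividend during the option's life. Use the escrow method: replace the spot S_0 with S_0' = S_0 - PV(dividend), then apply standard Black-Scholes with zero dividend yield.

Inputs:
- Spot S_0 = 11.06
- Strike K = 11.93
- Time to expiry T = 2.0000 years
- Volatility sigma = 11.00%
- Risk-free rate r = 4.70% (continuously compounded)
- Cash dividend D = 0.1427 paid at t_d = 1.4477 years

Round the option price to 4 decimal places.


Answer: Price = 0.7094

Derivation:
PV(D) = D * exp(-r * t_d) = 0.1427 * 0.93422133 = 0.13331338
S_0' = S_0 - PV(D) = 11.0600 - 0.13331338 = 10.92668662
d1 = (ln(S_0'/K) + (r + sigma^2/2)*T) / (sigma*sqrt(T)) = 0.11732749
d2 = d1 - sigma*sqrt(T) = -0.03823600
exp(-rT) = 0.91028276
N(d1) = 0.54669973; N(d2) = 0.48474976
C = S_0' * N(d1) - K * exp(-rT) * N(d2) = 10.92668662 * 0.54669973 - 11.9300 * 0.91028276 * 0.48474976 = 0.7094


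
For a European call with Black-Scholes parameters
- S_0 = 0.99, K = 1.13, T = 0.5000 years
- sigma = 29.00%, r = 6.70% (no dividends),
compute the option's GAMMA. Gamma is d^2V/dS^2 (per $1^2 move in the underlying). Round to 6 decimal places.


Answer: Gamma = 1.828861

Derivation:
d1 = -0.3791212432; d2 = -0.5841822098
phi(d1) = 0.3712776952; exp(-qT) = 1.0000000000; exp(-rT) = 0.9670549112
Gamma = exp(-qT) * phi(d1) / (S * sigma * sqrt(T)) = 1.0000000000 * 0.3712776952 / (0.9900 * 0.2900 * 0.7071067812) = 1.828861


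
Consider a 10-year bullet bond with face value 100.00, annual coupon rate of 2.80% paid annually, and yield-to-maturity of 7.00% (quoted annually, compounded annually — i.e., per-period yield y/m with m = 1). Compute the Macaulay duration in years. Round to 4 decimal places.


Answer: Macaulay duration = 8.5902 years

Derivation:
Coupon per period c = face * coupon_rate / m = 2.800000
Periods per year m = 1; per-period yield y/m = 0.070000
Number of cashflows N = 10
Cashflows (t years, CF_t, discount factor 1/(1+y/m)^(m*t), PV):
  t = 1.0000: CF_t = 2.800000, DF = 0.934579, PV = 2.616822
  t = 2.0000: CF_t = 2.800000, DF = 0.873439, PV = 2.445628
  t = 3.0000: CF_t = 2.800000, DF = 0.816298, PV = 2.285634
  t = 4.0000: CF_t = 2.800000, DF = 0.762895, PV = 2.136107
  t = 5.0000: CF_t = 2.800000, DF = 0.712986, PV = 1.996361
  t = 6.0000: CF_t = 2.800000, DF = 0.666342, PV = 1.865758
  t = 7.0000: CF_t = 2.800000, DF = 0.622750, PV = 1.743699
  t = 8.0000: CF_t = 2.800000, DF = 0.582009, PV = 1.629625
  t = 9.0000: CF_t = 2.800000, DF = 0.543934, PV = 1.523014
  t = 10.0000: CF_t = 102.800000, DF = 0.508349, PV = 52.258307
Price P = sum_t PV_t = 70.500958
Macaulay numerator sum_t t * PV_t:
  t * PV_t at t = 1.0000: 2.616822
  t * PV_t at t = 2.0000: 4.891257
  t * PV_t at t = 3.0000: 6.856902
  t * PV_t at t = 4.0000: 8.544426
  t * PV_t at t = 5.0000: 9.981807
  t * PV_t at t = 6.0000: 11.194549
  t * PV_t at t = 7.0000: 12.205895
  t * PV_t at t = 8.0000: 13.037004
  t * PV_t at t = 9.0000: 13.707130
  t * PV_t at t = 10.0000: 522.583072
Macaulay duration D = (sum_t t * PV_t) / P = 605.618865 / 70.500958 = 8.590222


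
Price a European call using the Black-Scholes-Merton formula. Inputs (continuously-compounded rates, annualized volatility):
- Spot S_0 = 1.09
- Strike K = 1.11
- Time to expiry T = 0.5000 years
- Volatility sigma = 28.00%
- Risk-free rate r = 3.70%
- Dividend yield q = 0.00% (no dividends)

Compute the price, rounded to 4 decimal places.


d1 = (ln(S/K) + (r - q + 0.5*sigma^2) * T) / (sigma * sqrt(T)) = 0.10059948
d2 = d1 - sigma * sqrt(T) = -0.09739042
exp(-rT) = 0.98167007; exp(-qT) = 1.00000000
C = S_0 * exp(-qT) * N(d1) - K * exp(-rT) * N(d2)
N(d1) = 0.54006580; N(d2) = 0.46120818
C = 1.0900 * 1.00000000 * 0.54006580 - 1.1100 * 0.98167007 * 0.46120818 = 0.0861

Answer: Price = 0.0861


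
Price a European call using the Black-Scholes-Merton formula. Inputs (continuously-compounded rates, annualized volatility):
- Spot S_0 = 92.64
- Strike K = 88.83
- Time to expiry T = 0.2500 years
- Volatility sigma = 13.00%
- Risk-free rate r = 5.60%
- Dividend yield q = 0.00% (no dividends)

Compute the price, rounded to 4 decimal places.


Answer: Price = 5.6755

Derivation:
d1 = (ln(S/K) + (r - q + 0.5*sigma^2) * T) / (sigma * sqrt(T)) = 0.89398589
d2 = d1 - sigma * sqrt(T) = 0.82898589
exp(-rT) = 0.98609754; exp(-qT) = 1.00000000
C = S_0 * exp(-qT) * N(d1) - K * exp(-rT) * N(d2)
N(d1) = 0.81433528; N(d2) = 0.79644381
C = 92.6400 * 1.00000000 * 0.81433528 - 88.8300 * 0.98609754 * 0.79644381 = 5.6755


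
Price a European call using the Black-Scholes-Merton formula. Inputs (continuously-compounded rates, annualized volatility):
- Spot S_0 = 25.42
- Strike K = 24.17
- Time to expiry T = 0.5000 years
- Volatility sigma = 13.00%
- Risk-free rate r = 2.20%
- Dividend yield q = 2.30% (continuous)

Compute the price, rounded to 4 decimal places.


Answer: Price = 1.6399

Derivation:
d1 = (ln(S/K) + (r - q + 0.5*sigma^2) * T) / (sigma * sqrt(T)) = 0.58906424
d2 = d1 - sigma * sqrt(T) = 0.49714035
exp(-rT) = 0.98906028; exp(-qT) = 0.98856587
C = S_0 * exp(-qT) * N(d1) - K * exp(-rT) * N(d2)
N(d1) = 0.72209091; N(d2) = 0.69045496
C = 25.4200 * 0.98856587 * 0.72209091 - 24.1700 * 0.98906028 * 0.69045496 = 1.6399


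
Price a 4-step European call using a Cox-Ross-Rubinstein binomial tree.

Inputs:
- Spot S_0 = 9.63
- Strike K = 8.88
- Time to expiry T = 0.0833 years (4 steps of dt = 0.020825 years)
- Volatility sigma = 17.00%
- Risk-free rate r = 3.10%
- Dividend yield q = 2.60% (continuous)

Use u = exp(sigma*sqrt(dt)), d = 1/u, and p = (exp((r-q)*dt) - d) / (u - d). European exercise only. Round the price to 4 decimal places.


dt = T/N = 0.020825
u = exp(sigma*sqrt(dt)) = 1.024836; d = 1/u = 0.975766
p = (exp((r-q)*dt) - d) / (u - d) = 0.495989
Discount per step: exp(-r*dt) = 0.999355
Stock lattice S(k, i) with i counting down-moves:
  k=0: S(0,0) = 9.6300
  k=1: S(1,0) = 9.8692; S(1,1) = 9.3966
  k=2: S(2,0) = 10.1143; S(2,1) = 9.6300; S(2,2) = 9.1689
  k=3: S(3,0) = 10.3655; S(3,1) = 9.8692; S(3,2) = 9.3966; S(3,3) = 8.9467
  k=4: S(4,0) = 10.6229; S(4,1) = 10.1143; S(4,2) = 9.6300; S(4,3) = 9.1689; S(4,4) = 8.7299
Terminal payoffs V(N, i) = max(S_T - K, 0):
  V(4,0) = 1.742912; V(4,1) = 1.234279; V(4,2) = 0.750000; V(4,3) = 0.288909; V(4,4) = 0.000000
Backward induction: V(k, i) = exp(-r*dt) * [p * V(k+1, i) + (1-p) * V(k+1, i+1)].
  V(3,0) = exp(-r*dt) * [p*1.742912 + (1-p)*1.234279] = 1.485596
  V(3,1) = exp(-r*dt) * [p*1.234279 + (1-p)*0.750000] = 0.989558
  V(3,2) = exp(-r*dt) * [p*0.750000 + (1-p)*0.288909] = 0.517271
  V(3,3) = exp(-r*dt) * [p*0.288909 + (1-p)*0.000000] = 0.143203
  V(2,0) = exp(-r*dt) * [p*1.485596 + (1-p)*0.989558] = 1.234790
  V(2,1) = exp(-r*dt) * [p*0.989558 + (1-p)*0.517271] = 0.751035
  V(2,2) = exp(-r*dt) * [p*0.517271 + (1-p)*0.143203] = 0.328525
  V(1,0) = exp(-r*dt) * [p*1.234790 + (1-p)*0.751035] = 0.990333
  V(1,1) = exp(-r*dt) * [p*0.751035 + (1-p)*0.328525] = 0.537738
  V(0,0) = exp(-r*dt) * [p*0.990333 + (1-p)*0.537738] = 0.761728

Answer: Price = V(0,0) = 0.7617


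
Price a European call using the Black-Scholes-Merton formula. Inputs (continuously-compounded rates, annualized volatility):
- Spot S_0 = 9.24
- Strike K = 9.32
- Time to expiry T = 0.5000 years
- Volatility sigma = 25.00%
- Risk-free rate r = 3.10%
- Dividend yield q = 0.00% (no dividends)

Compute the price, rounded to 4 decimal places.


d1 = (ln(S/K) + (r - q + 0.5*sigma^2) * T) / (sigma * sqrt(T)) = 0.12730330
d2 = d1 - sigma * sqrt(T) = -0.04947339
exp(-rT) = 0.98461951; exp(-qT) = 1.00000000
C = S_0 * exp(-qT) * N(d1) - K * exp(-rT) * N(d2)
N(d1) = 0.55064983; N(d2) = 0.48027102
C = 9.2400 * 1.00000000 * 0.55064983 - 9.3200 * 0.98461951 * 0.48027102 = 0.6807

Answer: Price = 0.6807


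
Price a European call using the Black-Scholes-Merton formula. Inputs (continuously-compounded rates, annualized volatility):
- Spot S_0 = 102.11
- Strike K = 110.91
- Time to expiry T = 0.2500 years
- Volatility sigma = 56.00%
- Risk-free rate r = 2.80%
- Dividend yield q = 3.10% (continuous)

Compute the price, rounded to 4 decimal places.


d1 = (ln(S/K) + (r - q + 0.5*sigma^2) * T) / (sigma * sqrt(T)) = -0.15792285
d2 = d1 - sigma * sqrt(T) = -0.43792285
exp(-rT) = 0.99302444; exp(-qT) = 0.99227995
C = S_0 * exp(-qT) * N(d1) - K * exp(-rT) * N(d2)
N(d1) = 0.43725880; N(d2) = 0.33072111
C = 102.1100 * 0.99227995 * 0.43725880 - 110.9100 * 0.99302444 * 0.33072111 = 7.8794

Answer: Price = 7.8794


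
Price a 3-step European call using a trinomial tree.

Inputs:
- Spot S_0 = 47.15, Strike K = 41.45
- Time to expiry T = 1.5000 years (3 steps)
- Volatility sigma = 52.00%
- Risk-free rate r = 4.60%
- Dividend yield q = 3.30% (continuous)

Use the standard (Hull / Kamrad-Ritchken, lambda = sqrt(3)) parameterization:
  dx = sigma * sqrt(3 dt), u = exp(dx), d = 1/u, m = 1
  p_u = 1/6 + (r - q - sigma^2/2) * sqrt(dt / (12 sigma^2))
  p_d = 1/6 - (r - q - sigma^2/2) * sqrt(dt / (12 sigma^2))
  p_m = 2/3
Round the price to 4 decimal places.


Answer: Price = V(0,0) = 13.3410

Derivation:
dt = T/N = 0.500000; dx = sigma*sqrt(3*dt) = 0.636867
u = exp(dx) = 1.890549; d = 1/u = 0.528947
p_u = 0.118697, p_m = 0.666667, p_d = 0.214636
Discount per step: exp(-r*dt) = 0.977262
Stock lattice S(k, j) with j the centered position index:
  k=0: S(0,+0) = 47.1500
  k=1: S(1,-1) = 24.9398; S(1,+0) = 47.1500; S(1,+1) = 89.1394
  k=2: S(2,-2) = 13.1919; S(2,-1) = 24.9398; S(2,+0) = 47.1500; S(2,+1) = 89.1394; S(2,+2) = 168.5224
  k=3: S(3,-3) = 6.9778; S(3,-2) = 13.1919; S(3,-1) = 24.9398; S(3,+0) = 47.1500; S(3,+1) = 89.1394; S(3,+2) = 168.5224; S(3,+3) = 318.5999
Terminal payoffs V(N, j) = max(S_T - K, 0):
  V(3,-3) = 0.000000; V(3,-2) = 0.000000; V(3,-1) = 0.000000; V(3,+0) = 5.700000; V(3,+1) = 47.689392; V(3,+2) = 127.072399; V(3,+3) = 277.149876
Backward induction: V(k, j) = exp(-r*dt) * [p_u * V(k+1, j+1) + p_m * V(k+1, j) + p_d * V(k+1, j-1)]
  V(2,-2) = exp(-r*dt) * [p_u*0.000000 + p_m*0.000000 + p_d*0.000000] = 0.000000
  V(2,-1) = exp(-r*dt) * [p_u*5.700000 + p_m*0.000000 + p_d*0.000000] = 0.661192
  V(2,+0) = exp(-r*dt) * [p_u*47.689392 + p_m*5.700000 + p_d*0.000000] = 9.245500
  V(2,+1) = exp(-r*dt) * [p_u*127.072399 + p_m*47.689392 + p_d*5.700000] = 47.005863
  V(2,+2) = exp(-r*dt) * [p_u*277.149876 + p_m*127.072399 + p_d*47.689392] = 124.940840
  V(1,-1) = exp(-r*dt) * [p_u*9.245500 + p_m*0.661192 + p_d*0.000000] = 1.503237
  V(1,+0) = exp(-r*dt) * [p_u*47.005863 + p_m*9.245500 + p_d*0.661192] = 11.614824
  V(1,+1) = exp(-r*dt) * [p_u*124.940840 + p_m*47.005863 + p_d*9.245500] = 47.056970
  V(0,+0) = exp(-r*dt) * [p_u*47.056970 + p_m*11.614824 + p_d*1.503237] = 13.341010
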